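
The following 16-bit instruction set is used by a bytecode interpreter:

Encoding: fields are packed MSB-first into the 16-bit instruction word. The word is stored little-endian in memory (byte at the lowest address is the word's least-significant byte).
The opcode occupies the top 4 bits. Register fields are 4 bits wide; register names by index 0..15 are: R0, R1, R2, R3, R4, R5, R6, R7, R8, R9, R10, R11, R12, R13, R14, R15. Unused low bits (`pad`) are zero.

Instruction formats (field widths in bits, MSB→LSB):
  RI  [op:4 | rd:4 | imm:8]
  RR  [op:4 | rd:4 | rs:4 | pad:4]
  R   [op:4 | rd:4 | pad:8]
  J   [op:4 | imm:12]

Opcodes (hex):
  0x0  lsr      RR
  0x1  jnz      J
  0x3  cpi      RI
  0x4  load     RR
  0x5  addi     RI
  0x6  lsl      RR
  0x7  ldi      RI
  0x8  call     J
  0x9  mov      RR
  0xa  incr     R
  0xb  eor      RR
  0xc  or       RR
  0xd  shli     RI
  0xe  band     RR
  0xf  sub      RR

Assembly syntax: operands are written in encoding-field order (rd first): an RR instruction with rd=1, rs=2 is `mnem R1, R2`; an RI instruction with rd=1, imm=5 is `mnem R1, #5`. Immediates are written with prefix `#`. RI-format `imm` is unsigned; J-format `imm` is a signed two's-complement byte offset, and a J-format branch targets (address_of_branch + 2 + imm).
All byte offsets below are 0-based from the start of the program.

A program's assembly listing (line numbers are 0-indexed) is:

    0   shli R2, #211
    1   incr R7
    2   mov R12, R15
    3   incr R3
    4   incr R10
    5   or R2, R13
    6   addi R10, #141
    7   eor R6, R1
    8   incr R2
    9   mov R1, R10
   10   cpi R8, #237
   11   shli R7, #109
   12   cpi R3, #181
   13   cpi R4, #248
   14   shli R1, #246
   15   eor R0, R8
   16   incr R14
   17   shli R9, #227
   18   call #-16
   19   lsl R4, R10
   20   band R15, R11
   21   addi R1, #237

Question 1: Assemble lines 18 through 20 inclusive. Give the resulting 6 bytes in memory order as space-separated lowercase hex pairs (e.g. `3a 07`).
f0 8f a0 64 b0 ef

L18: call op=0x8:4|imm=-16:12 ⇒ 0x8ff0 ⇒ little f0 8f
L19: lsl op=0x6:4|rd=4:4|rs=10:4|pad=0:4 ⇒ 0x64a0 ⇒ little a0 64
L20: band op=0xe:4|rd=15:4|rs=11:4|pad=0:4 ⇒ 0xefb0 ⇒ little b0 ef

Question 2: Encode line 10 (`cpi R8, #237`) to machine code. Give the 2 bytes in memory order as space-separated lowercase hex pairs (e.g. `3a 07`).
ed 38

10. cpi fields op=0x3:4|rd=8:4|imm=237:8 → word 38edh → ed 38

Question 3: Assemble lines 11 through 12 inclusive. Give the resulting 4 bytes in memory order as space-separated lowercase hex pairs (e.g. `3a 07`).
6d d7 b5 33

L11: shli op=0xd:4|rd=7:4|imm=109:8 ⇒ 0xd76d ⇒ little 6d d7
L12: cpi op=0x3:4|rd=3:4|imm=181:8 ⇒ 0x33b5 ⇒ little b5 33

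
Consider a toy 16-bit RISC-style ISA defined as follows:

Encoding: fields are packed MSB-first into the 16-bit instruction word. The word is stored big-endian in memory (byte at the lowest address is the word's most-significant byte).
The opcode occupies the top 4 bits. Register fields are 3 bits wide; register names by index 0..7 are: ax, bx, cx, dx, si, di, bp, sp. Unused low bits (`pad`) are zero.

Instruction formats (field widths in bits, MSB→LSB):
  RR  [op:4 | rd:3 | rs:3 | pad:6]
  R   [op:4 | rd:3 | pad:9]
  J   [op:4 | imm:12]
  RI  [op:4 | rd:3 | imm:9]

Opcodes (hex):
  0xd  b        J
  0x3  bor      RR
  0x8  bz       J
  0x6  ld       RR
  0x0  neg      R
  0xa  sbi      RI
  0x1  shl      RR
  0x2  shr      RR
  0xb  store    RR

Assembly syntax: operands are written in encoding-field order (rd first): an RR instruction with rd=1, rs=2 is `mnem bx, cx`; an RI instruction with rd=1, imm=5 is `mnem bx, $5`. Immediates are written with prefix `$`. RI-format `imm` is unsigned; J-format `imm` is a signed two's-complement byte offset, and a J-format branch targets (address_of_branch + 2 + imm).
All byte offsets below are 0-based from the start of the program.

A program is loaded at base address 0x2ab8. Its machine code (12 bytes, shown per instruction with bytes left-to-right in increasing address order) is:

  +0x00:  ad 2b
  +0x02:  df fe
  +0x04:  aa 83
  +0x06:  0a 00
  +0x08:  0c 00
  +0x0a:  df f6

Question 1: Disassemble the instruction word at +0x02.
[02] df fe → 0xdffe
  opcode bits[15:12]=0xd: b/J
  [11:0] imm=4094 (s12→-2) = $-2

b $-2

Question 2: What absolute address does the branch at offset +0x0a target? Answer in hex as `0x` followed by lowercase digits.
[0a] df f6 → 0xdff6
  op=0xdff6>>12=0xd ⇒ b (J)
  imm@[11:0]=0xff6 (s12→-10) ⇒ $-10
  target = base 0x2ab8 + off 0x0a + 2 + imm -10 = 0x2aba

0x2aba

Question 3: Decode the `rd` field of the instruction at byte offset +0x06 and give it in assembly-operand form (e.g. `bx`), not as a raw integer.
off 0x06: read 0a 00 as big → 0x0a00
  opcode bits[15:12]=0x0: neg/R
  rd: (w>>9)&0x7=0x5 → di

di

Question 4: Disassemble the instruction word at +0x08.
neg bp

[08] 0c 00 → 0x0c00
  opcode bits[15:12]=0x0: neg/R
  rd: (w>>9)&0x7=0x6 → bp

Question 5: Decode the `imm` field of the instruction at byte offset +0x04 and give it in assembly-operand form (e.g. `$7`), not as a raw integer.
@+04  big-endian(aa 83) = 0xaa83
  opcode bits[15:12]=0xa: sbi/RI
  [11:9] rd=5 = di
  [8:0] imm=131 = $131

$131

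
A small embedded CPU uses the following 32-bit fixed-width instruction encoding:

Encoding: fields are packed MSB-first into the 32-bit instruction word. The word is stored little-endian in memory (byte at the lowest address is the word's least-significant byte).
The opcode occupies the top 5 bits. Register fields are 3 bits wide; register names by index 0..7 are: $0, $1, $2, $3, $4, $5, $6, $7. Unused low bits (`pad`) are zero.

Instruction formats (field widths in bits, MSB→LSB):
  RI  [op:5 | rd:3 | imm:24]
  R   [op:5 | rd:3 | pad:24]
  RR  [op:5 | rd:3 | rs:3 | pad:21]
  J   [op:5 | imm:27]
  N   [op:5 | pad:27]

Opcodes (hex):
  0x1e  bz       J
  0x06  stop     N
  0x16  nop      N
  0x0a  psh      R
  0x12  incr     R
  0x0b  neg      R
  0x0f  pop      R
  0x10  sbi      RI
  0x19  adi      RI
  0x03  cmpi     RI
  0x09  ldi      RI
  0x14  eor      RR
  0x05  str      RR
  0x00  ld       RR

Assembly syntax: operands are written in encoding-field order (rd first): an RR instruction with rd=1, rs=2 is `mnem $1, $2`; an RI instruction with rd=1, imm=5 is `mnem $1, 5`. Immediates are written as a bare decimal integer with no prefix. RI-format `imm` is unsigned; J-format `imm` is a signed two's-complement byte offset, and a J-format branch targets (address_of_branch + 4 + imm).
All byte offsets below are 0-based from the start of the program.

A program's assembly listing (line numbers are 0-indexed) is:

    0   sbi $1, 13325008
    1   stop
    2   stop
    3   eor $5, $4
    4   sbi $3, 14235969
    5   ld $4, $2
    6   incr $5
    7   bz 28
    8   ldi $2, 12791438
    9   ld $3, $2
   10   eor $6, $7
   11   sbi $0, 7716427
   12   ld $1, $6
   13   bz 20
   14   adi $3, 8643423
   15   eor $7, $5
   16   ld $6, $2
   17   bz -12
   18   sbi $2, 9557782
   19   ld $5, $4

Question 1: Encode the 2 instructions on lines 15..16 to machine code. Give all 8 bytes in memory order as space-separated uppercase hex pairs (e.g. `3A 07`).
line 15 (eor): pack op=0x14:5|rd=7:3|rs=5:3|pad=0:21 = 0xa7a00000; little→ 00 00 a0 a7
line 16 (ld): pack op=0x0:5|rd=6:3|rs=2:3|pad=0:21 = 0x06400000; little→ 00 00 40 06

00 00 A0 A7 00 00 40 06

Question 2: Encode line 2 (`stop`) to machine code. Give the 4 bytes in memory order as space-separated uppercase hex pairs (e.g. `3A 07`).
2. stop fields op=0x6:5|pad=0:27 → word 30000000h → 00 00 00 30

00 00 00 30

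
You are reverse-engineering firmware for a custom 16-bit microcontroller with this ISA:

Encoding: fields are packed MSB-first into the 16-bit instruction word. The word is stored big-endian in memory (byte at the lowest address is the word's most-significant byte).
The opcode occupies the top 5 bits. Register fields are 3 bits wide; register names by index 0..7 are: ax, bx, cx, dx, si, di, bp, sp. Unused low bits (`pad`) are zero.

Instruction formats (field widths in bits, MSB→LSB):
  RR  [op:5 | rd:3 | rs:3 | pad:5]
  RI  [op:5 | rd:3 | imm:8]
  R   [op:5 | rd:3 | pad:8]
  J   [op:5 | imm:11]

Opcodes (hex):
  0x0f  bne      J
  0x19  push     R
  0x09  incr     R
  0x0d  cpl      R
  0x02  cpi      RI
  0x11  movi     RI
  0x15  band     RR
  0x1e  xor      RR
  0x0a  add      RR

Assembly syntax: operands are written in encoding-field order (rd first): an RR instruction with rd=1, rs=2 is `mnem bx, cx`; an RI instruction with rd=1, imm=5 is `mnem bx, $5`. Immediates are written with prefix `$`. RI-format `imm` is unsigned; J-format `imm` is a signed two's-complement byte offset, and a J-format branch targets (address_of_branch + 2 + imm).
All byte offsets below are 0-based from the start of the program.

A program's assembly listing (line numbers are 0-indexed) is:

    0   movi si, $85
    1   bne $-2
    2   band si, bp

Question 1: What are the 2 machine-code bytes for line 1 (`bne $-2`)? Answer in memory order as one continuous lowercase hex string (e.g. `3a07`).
7ffe

1. bne fields op=0xf:5|imm=-2:11 → word 7ffeh → 7f fe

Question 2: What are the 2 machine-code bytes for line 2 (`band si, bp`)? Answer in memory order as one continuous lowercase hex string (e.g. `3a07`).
line 2 (band): pack op=0x15:5|rd=4:3|rs=6:3|pad=0:5 = 0xacc0; big→ ac c0

acc0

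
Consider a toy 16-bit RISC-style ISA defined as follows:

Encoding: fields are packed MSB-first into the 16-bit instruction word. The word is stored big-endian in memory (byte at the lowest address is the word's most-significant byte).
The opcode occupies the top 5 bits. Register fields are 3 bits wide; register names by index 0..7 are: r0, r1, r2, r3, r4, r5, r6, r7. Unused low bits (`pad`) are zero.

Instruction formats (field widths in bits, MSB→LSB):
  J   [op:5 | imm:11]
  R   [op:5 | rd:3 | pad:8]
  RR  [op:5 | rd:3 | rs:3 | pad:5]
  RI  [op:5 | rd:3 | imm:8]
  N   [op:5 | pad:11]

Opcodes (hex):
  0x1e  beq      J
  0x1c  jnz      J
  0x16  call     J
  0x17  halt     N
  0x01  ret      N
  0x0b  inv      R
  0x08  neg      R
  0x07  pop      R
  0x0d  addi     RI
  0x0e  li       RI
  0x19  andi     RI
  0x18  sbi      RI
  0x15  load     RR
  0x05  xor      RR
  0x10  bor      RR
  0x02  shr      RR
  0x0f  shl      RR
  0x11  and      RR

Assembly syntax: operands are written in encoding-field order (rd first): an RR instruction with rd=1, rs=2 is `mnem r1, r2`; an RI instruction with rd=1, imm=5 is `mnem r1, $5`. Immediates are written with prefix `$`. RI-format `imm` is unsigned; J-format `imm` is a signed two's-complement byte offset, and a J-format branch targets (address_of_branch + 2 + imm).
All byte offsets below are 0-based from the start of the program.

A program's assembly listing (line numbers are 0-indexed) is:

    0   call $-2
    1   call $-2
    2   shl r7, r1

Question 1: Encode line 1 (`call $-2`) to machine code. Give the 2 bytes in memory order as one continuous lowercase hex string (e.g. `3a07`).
line 1 (call): pack op=0x16:5|imm=-2:11 = 0xb7fe; big→ b7 fe

b7fe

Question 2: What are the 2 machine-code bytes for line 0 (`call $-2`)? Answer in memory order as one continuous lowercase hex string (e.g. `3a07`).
b7fe

0. call fields op=0x16:5|imm=-2:11 → word b7feh → b7 fe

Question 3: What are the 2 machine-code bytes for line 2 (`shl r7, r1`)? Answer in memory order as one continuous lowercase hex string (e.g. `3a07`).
2. shl fields op=0xf:5|rd=7:3|rs=1:3|pad=0:5 → word 7f20h → 7f 20

7f20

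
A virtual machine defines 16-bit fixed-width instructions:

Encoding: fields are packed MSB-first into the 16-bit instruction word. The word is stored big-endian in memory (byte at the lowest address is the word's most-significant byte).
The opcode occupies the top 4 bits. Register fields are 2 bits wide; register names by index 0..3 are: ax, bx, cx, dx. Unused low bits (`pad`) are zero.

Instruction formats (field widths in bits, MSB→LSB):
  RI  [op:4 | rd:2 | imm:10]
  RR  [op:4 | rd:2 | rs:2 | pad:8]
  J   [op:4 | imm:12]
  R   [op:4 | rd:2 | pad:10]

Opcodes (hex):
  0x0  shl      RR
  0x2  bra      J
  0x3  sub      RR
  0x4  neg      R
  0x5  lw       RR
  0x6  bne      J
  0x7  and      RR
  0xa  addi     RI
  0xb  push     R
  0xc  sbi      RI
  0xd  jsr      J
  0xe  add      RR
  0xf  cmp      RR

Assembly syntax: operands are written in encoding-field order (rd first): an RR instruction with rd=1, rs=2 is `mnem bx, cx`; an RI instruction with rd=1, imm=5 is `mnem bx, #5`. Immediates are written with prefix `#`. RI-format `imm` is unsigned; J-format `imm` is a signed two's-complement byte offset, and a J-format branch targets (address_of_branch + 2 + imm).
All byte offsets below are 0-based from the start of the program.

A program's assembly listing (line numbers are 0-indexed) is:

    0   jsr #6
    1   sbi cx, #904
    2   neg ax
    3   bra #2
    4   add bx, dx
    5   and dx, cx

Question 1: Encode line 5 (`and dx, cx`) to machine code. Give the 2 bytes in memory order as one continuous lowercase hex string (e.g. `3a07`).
7e00

5. and fields op=0x7:4|rd=3:2|rs=2:2|pad=0:8 → word 7e00h → 7e 00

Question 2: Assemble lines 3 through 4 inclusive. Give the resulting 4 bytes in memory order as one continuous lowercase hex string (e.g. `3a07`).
L3: bra op=0x2:4|imm=2:12 ⇒ 0x2002 ⇒ big 20 02
L4: add op=0xe:4|rd=1:2|rs=3:2|pad=0:8 ⇒ 0xe700 ⇒ big e7 00

2002e700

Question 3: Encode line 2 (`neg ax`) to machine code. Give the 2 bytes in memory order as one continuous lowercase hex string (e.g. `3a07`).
4000

L2: neg op=0x4:4|rd=0:2|pad=0:10 ⇒ 0x4000 ⇒ big 40 00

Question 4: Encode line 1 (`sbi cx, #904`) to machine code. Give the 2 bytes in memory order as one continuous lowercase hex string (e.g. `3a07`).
1. sbi fields op=0xc:4|rd=2:2|imm=904:10 → word cb88h → cb 88

cb88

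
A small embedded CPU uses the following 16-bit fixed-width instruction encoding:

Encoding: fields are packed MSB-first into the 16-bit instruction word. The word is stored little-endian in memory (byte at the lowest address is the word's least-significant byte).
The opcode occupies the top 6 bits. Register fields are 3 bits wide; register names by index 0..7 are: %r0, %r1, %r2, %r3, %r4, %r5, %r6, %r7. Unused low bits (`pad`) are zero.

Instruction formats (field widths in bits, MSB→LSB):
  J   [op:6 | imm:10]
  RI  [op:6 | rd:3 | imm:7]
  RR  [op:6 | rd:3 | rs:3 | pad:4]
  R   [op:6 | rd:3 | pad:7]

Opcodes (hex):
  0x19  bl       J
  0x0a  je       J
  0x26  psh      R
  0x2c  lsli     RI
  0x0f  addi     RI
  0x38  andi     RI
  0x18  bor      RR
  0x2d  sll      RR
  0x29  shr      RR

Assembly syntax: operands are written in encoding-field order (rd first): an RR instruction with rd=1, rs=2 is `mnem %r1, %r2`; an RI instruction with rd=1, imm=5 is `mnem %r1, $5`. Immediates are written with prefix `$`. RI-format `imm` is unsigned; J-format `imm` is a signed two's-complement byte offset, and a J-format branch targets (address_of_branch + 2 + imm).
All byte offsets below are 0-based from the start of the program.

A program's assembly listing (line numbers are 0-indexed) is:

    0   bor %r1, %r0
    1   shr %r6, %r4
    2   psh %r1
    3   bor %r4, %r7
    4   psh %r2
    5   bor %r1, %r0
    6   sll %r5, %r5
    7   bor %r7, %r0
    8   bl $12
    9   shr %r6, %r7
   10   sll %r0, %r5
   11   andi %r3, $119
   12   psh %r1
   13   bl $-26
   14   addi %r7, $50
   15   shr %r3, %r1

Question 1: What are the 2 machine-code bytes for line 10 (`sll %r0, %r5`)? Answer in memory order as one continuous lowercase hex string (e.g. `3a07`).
50b4

L10: sll op=0x2d:6|rd=0:3|rs=5:3|pad=0:4 ⇒ 0xb450 ⇒ little 50 b4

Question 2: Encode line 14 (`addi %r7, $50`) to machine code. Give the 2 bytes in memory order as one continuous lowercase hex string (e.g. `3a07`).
L14: addi op=0xf:6|rd=7:3|imm=50:7 ⇒ 0x3fb2 ⇒ little b2 3f

b23f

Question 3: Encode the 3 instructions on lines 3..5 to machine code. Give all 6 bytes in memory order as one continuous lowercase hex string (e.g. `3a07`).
706200998060

L3: bor op=0x18:6|rd=4:3|rs=7:3|pad=0:4 ⇒ 0x6270 ⇒ little 70 62
L4: psh op=0x26:6|rd=2:3|pad=0:7 ⇒ 0x9900 ⇒ little 00 99
L5: bor op=0x18:6|rd=1:3|rs=0:3|pad=0:4 ⇒ 0x6080 ⇒ little 80 60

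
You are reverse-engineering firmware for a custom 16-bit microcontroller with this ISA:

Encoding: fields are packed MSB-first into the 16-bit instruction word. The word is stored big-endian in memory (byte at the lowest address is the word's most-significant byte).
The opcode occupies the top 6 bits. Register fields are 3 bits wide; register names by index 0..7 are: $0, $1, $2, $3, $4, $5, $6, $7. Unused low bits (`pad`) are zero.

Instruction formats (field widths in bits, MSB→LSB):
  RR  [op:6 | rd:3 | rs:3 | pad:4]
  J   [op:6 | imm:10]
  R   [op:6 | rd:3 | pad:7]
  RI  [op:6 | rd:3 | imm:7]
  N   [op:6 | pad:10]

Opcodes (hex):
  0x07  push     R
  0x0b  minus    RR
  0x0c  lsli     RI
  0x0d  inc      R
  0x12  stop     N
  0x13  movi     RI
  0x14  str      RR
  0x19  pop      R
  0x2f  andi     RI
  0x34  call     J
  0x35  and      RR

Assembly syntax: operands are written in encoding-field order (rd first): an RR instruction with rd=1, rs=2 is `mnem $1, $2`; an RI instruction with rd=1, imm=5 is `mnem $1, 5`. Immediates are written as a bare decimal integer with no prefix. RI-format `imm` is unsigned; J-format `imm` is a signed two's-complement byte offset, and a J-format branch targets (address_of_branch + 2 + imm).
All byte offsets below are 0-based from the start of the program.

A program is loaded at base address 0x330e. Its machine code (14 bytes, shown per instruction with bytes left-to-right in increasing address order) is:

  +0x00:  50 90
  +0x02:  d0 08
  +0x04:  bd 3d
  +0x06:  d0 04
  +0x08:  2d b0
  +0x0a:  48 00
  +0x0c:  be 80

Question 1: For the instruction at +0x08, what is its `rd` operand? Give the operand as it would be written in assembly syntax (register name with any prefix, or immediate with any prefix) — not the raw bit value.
+0x08: 2d b0 ⇒ word 0x2db0 (big)
  opcode bits[15:10]=0xb: minus/RR
  [9:7] rd=3 = $3
  [6:4] rs=3 = $3

$3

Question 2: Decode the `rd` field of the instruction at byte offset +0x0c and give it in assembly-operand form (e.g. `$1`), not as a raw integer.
[0c] be 80 → 0xbe80
  opcode bits[15:10]=0x2f: andi/RI
  [9:7] rd=5 = $5
  [6:0] imm=0 = 0

$5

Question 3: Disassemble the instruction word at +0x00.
str $1, $1

off 0x00: read 50 90 as big → 0x5090
  op=0x5090>>10=0x14 ⇒ str (RR)
  [9:7] rd=1 = $1
  [6:4] rs=1 = $1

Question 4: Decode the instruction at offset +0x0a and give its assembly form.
@+0a  big-endian(48 00) = 0x4800
  opcode bits[15:10]=0x12: stop/N

stop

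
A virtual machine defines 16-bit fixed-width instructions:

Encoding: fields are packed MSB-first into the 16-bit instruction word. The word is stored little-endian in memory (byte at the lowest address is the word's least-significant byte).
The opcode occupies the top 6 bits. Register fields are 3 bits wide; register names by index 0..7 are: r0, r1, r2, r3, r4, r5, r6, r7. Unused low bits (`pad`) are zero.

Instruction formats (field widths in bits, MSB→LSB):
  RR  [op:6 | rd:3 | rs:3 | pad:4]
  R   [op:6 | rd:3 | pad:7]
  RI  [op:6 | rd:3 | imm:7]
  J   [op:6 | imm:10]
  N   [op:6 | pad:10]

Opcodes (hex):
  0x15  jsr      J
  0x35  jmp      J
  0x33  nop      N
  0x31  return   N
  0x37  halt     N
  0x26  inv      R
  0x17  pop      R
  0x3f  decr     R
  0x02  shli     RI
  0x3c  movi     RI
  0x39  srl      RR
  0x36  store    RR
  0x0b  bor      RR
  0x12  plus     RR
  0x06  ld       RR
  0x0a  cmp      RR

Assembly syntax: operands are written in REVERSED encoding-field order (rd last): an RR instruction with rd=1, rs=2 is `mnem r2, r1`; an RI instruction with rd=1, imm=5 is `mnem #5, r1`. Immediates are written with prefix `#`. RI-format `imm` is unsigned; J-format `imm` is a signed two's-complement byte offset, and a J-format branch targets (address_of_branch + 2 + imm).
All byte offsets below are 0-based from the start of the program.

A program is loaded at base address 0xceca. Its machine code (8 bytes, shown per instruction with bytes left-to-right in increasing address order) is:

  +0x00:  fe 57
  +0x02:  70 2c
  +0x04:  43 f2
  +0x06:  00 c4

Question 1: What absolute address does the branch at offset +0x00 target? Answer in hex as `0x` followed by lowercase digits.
0xceca

+0x00: fe 57 ⇒ word 0x57fe (little)
  top 6b → 0x15 → jsr [J]
  [9:0] imm=1022 (s10→-2) = #-2
  target = base 0xceca + off 0x00 + 2 + imm -2 = 0xceca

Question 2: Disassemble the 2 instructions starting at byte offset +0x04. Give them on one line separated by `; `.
off 0x04: read 43 f2 as little → 0xf243
  top 6b → 0x3c → movi [RI]
  rd: (w>>7)&0x7=0x4 → r4
  imm: (w>>0)&0x7f=0x43 → #67
off 0x06: read 00 c4 as little → 0xc400
  top 6b → 0x31 → return [N]

movi #67, r4; return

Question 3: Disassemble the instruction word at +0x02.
[02] 70 2c → 0x2c70
  opcode bits[15:10]=0xb: bor/RR
  [9:7] rd=0 = r0
  [6:4] rs=7 = r7

bor r7, r0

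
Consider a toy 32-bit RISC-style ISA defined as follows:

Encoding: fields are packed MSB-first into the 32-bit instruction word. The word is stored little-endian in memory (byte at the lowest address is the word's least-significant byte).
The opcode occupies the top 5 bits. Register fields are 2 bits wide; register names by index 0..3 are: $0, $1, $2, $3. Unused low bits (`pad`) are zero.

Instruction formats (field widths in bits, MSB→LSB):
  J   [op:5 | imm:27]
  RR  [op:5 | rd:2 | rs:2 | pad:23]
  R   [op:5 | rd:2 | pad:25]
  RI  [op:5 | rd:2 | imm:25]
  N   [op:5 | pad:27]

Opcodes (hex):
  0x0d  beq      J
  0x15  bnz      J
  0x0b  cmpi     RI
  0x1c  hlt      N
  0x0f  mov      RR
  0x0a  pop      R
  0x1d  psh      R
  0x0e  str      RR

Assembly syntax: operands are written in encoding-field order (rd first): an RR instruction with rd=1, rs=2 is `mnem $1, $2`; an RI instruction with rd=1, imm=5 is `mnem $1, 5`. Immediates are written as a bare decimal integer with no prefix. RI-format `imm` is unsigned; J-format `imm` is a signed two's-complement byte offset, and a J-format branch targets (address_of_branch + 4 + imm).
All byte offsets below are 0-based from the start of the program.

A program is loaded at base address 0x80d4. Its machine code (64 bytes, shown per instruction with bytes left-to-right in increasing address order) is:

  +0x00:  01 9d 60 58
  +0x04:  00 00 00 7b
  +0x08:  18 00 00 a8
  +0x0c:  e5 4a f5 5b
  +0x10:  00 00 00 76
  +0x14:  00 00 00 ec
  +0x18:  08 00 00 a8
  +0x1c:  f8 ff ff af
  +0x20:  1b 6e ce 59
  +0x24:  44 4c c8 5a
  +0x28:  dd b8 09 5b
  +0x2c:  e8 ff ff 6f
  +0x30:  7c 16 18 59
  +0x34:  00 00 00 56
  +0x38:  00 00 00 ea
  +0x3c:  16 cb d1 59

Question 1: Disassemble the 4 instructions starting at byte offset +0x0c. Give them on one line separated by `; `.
@+0c  little-endian(e5 4a f5 5b) = 0x5bf54ae5
  op=0x5bf54ae5>>27=0xb ⇒ cmpi (RI)
  rd@[26:25]=0x1 ⇒ $1
  imm@[24:0]=0x1f54ae5 ⇒ 32852709
@+10  little-endian(00 00 00 76) = 0x76000000
  op=0x76000000>>27=0xe ⇒ str (RR)
  rd@[26:25]=0x3 ⇒ $3
  rs@[24:23]=0x0 ⇒ $0
@+14  little-endian(00 00 00 ec) = 0xec000000
  op=0xec000000>>27=0x1d ⇒ psh (R)
  rd@[26:25]=0x2 ⇒ $2
@+18  little-endian(08 00 00 a8) = 0xa8000008
  op=0xa8000008>>27=0x15 ⇒ bnz (J)
  imm@[26:0]=0x8 ⇒ 8

cmpi $1, 32852709; str $3, $0; psh $2; bnz 8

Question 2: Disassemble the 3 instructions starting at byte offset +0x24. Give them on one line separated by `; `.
@+24  little-endian(44 4c c8 5a) = 0x5ac84c44
  top 5b → 0xb → cmpi [RI]
  rd: (w>>25)&0x3=0x1 → $1
  imm: (w>>0)&0x1ffffff=0xc84c44 → 13126724
@+28  little-endian(dd b8 09 5b) = 0x5b09b8dd
  top 5b → 0xb → cmpi [RI]
  rd: (w>>25)&0x3=0x1 → $1
  imm: (w>>0)&0x1ffffff=0x109b8dd → 17414365
@+2c  little-endian(e8 ff ff 6f) = 0x6fffffe8
  top 5b → 0xd → beq [J]
  imm: (w>>0)&0x7ffffff=0x7ffffe8 (s27→-24) → -24

cmpi $1, 13126724; cmpi $1, 17414365; beq -24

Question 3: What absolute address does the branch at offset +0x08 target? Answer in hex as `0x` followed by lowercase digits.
0x80f8

off 0x08: read 18 00 00 a8 as little → 0xa8000018
  opcode bits[31:27]=0x15: bnz/J
  imm@[26:0]=0x18 ⇒ 24
  target = base 0x80d4 + off 0x08 + 4 + imm 24 = 0x80f8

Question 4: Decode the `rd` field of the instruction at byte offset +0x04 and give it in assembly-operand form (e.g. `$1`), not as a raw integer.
[04] 00 00 00 7b → 0x7b000000
  top 5b → 0xf → mov [RR]
  [26:25] rd=1 = $1
  [24:23] rs=2 = $2

$1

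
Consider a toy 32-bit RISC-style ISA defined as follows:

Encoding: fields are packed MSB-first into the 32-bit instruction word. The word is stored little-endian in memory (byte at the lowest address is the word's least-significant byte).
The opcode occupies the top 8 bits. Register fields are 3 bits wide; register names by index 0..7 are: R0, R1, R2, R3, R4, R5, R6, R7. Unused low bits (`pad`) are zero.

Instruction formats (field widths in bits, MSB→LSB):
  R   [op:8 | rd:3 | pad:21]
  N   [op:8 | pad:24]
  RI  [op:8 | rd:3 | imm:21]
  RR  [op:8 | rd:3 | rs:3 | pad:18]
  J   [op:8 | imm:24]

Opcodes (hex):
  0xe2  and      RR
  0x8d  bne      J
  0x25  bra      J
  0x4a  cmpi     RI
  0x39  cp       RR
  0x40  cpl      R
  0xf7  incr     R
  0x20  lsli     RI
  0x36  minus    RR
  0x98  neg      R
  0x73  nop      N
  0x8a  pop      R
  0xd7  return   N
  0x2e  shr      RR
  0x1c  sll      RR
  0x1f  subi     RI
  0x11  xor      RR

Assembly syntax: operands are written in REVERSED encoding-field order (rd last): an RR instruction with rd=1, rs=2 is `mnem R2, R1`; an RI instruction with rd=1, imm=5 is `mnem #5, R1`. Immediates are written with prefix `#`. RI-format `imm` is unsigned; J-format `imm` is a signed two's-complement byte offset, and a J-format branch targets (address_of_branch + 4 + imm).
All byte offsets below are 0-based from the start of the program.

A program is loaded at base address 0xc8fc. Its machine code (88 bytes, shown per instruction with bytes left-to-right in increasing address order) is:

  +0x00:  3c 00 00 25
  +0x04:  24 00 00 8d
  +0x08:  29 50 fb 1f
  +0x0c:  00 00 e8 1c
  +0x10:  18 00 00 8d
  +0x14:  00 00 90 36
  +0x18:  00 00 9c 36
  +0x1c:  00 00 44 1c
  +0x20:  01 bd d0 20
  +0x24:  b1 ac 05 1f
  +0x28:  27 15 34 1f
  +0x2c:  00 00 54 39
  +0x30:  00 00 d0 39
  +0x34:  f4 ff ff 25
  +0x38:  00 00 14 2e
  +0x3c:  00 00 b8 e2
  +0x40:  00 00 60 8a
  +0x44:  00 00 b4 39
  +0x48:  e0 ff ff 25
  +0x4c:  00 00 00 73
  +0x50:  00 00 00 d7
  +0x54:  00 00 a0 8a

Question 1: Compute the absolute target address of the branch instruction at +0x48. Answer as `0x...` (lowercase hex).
0xc928

@+48  little-endian(e0 ff ff 25) = 0x25ffffe0
  op=0x25ffffe0>>24=0x25 ⇒ bra (J)
  [23:0] imm=16777184 (s24→-32) = #-32
  target = base 0xc8fc + off 0x48 + 4 + imm -32 = 0xc928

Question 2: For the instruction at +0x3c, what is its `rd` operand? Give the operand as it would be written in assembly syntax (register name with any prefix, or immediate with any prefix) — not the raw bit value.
R5

+0x3c: 00 00 b8 e2 ⇒ word 0xe2b80000 (little)
  op=0xe2b80000>>24=0xe2 ⇒ and (RR)
  rd@[23:21]=0x5 ⇒ R5
  rs@[20:18]=0x6 ⇒ R6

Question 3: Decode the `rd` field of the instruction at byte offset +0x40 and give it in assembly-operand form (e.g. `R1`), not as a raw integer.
R3

@+40  little-endian(00 00 60 8a) = 0x8a600000
  op=0x8a600000>>24=0x8a ⇒ pop (R)
  rd@[23:21]=0x3 ⇒ R3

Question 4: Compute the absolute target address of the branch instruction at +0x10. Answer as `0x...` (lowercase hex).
0xc928

off 0x10: read 18 00 00 8d as little → 0x8d000018
  op=0x8d000018>>24=0x8d ⇒ bne (J)
  [23:0] imm=24 = #24
  target = base 0xc8fc + off 0x10 + 4 + imm 24 = 0xc928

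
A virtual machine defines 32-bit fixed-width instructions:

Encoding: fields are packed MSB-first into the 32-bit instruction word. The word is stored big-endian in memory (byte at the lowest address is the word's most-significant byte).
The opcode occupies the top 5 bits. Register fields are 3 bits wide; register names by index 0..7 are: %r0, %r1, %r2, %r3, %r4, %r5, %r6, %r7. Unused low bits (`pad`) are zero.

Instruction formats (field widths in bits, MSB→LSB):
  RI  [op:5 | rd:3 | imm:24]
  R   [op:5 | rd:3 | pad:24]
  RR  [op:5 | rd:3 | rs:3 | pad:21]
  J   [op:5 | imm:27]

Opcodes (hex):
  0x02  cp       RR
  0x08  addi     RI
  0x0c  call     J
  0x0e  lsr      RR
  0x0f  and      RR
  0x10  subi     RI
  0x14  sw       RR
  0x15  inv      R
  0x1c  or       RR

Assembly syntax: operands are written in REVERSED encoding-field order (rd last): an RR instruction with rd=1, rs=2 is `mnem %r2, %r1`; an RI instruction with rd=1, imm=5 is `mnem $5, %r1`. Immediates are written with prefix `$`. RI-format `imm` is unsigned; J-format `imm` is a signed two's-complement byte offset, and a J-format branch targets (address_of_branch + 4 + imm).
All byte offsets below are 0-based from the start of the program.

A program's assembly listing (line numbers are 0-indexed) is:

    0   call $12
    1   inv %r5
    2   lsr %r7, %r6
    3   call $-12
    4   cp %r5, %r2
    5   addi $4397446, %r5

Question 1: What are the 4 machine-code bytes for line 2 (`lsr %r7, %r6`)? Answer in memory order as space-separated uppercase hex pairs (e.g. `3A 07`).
76 E0 00 00

2. lsr fields op=0xe:5|rd=6:3|rs=7:3|pad=0:21 → word 76e00000h → 76 e0 00 00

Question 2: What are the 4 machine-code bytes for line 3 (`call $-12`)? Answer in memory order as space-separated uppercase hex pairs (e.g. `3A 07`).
67 FF FF F4

line 3 (call): pack op=0xc:5|imm=-12:27 = 0x67fffff4; big→ 67 ff ff f4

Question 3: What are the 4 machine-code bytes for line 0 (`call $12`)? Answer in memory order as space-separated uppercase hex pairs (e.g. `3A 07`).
L0: call op=0xc:5|imm=12:27 ⇒ 0x6000000c ⇒ big 60 00 00 0c

60 00 00 0C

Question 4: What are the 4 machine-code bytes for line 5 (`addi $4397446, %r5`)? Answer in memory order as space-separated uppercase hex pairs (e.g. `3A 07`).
L5: addi op=0x8:5|rd=5:3|imm=4397446:24 ⇒ 0x45431986 ⇒ big 45 43 19 86

45 43 19 86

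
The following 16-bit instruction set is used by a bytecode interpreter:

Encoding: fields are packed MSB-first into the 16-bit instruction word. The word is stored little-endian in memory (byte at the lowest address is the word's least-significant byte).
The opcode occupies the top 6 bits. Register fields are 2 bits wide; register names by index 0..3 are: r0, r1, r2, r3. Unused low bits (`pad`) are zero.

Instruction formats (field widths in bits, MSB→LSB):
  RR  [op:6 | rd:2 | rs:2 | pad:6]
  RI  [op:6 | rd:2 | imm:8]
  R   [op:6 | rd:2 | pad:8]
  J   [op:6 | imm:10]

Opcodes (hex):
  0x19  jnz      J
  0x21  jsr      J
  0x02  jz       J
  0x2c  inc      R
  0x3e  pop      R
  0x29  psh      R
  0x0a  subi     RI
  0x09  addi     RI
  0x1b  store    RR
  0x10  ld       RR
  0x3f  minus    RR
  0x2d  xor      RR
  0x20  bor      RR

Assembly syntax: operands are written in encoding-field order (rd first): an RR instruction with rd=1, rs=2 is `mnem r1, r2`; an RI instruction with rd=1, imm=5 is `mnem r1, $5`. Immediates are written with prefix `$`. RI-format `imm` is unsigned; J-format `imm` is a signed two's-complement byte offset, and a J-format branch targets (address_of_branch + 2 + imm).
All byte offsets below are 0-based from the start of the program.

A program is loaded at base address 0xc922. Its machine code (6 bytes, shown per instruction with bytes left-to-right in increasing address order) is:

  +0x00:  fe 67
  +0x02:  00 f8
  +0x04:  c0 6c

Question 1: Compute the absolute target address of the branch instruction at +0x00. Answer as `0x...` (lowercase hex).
0xc922

@+00  little-endian(fe 67) = 0x67fe
  opcode bits[15:10]=0x19: jnz/J
  imm@[9:0]=0x3fe (s10→-2) ⇒ $-2
  target = base 0xc922 + off 0x00 + 2 + imm -2 = 0xc922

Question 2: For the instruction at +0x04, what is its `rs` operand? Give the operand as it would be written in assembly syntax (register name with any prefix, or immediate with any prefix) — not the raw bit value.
[04] c0 6c → 0x6cc0
  top 6b → 0x1b → store [RR]
  rd: (w>>8)&0x3=0x0 → r0
  rs: (w>>6)&0x3=0x3 → r3

r3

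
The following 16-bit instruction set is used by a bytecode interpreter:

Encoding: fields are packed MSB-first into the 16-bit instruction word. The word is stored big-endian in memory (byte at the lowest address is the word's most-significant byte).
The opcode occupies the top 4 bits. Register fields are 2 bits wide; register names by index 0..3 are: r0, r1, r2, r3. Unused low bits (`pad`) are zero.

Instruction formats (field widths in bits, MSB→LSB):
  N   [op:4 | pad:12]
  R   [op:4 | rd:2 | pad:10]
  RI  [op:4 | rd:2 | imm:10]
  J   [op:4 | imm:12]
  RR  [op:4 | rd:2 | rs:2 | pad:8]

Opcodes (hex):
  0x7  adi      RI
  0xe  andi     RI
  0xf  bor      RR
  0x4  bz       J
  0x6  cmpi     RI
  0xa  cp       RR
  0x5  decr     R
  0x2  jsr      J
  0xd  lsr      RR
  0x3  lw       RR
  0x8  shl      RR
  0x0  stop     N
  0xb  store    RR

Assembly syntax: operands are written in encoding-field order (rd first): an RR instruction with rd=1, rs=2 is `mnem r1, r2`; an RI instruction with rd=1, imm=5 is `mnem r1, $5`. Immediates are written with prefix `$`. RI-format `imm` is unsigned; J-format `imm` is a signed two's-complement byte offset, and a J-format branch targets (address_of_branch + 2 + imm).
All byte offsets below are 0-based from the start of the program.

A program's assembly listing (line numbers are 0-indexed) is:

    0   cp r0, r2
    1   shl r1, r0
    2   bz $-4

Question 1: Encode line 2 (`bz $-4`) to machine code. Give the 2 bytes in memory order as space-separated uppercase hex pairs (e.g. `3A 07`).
4F FC

L2: bz op=0x4:4|imm=-4:12 ⇒ 0x4ffc ⇒ big 4f fc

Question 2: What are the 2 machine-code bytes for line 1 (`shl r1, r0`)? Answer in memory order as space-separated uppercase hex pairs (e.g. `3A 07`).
84 00

line 1 (shl): pack op=0x8:4|rd=1:2|rs=0:2|pad=0:8 = 0x8400; big→ 84 00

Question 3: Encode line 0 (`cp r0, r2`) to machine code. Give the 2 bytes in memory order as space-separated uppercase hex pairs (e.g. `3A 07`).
A2 00

0. cp fields op=0xa:4|rd=0:2|rs=2:2|pad=0:8 → word a200h → a2 00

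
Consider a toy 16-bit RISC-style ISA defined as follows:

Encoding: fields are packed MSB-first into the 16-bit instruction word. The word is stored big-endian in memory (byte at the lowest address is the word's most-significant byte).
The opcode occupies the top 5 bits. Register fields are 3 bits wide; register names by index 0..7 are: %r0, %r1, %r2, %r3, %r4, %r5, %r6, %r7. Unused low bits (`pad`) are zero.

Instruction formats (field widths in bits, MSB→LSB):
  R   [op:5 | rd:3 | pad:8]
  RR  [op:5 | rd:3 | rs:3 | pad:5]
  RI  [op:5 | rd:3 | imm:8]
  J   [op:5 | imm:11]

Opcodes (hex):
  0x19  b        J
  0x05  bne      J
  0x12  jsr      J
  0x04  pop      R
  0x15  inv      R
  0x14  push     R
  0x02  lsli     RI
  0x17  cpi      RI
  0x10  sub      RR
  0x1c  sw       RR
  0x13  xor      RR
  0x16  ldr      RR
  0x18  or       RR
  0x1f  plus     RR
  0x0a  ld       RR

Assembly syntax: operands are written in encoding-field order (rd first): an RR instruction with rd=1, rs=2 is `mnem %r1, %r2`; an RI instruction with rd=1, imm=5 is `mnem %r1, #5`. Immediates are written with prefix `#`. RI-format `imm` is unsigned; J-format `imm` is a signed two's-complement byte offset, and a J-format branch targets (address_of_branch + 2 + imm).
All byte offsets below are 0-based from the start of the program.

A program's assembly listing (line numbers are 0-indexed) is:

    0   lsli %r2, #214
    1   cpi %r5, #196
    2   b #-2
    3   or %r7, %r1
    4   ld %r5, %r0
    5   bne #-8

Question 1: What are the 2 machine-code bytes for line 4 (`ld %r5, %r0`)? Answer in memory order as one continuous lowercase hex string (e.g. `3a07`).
line 4 (ld): pack op=0xa:5|rd=5:3|rs=0:3|pad=0:5 = 0x5500; big→ 55 00

5500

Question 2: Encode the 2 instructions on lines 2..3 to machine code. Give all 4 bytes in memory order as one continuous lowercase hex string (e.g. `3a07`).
cffec720

line 2 (b): pack op=0x19:5|imm=-2:11 = 0xcffe; big→ cf fe
line 3 (or): pack op=0x18:5|rd=7:3|rs=1:3|pad=0:5 = 0xc720; big→ c7 20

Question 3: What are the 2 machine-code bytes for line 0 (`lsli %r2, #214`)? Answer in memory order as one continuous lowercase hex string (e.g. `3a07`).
12d6

line 0 (lsli): pack op=0x2:5|rd=2:3|imm=214:8 = 0x12d6; big→ 12 d6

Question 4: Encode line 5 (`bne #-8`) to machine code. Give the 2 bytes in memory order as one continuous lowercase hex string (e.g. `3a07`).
2ff8

L5: bne op=0x5:5|imm=-8:11 ⇒ 0x2ff8 ⇒ big 2f f8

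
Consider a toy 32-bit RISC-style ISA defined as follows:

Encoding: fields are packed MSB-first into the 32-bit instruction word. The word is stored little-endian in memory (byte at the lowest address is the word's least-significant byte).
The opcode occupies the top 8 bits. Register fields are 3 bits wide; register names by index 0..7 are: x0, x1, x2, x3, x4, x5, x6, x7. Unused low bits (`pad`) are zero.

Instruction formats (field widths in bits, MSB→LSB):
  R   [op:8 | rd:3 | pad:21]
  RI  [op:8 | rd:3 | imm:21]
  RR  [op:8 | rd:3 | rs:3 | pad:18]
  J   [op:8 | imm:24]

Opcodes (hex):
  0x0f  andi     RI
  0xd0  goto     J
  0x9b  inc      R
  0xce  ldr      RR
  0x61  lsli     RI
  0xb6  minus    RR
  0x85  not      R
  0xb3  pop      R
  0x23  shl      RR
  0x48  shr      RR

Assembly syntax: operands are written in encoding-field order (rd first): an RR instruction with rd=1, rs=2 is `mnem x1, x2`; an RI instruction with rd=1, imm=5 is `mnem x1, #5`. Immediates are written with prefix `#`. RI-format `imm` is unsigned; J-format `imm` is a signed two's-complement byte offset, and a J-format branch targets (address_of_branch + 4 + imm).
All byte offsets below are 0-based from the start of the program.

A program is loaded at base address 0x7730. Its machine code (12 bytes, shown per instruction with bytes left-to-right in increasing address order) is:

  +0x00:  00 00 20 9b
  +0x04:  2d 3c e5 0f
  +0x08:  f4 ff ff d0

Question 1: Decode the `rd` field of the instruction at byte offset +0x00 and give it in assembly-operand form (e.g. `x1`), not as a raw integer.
x1

[00] 00 00 20 9b → 0x9b200000
  op=0x9b200000>>24=0x9b ⇒ inc (R)
  rd@[23:21]=0x1 ⇒ x1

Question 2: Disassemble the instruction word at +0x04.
@+04  little-endian(2d 3c e5 0f) = 0x0fe53c2d
  top 8b → 0xf → andi [RI]
  rd: (w>>21)&0x7=0x7 → x7
  imm: (w>>0)&0x1fffff=0x53c2d → #343085

andi x7, #343085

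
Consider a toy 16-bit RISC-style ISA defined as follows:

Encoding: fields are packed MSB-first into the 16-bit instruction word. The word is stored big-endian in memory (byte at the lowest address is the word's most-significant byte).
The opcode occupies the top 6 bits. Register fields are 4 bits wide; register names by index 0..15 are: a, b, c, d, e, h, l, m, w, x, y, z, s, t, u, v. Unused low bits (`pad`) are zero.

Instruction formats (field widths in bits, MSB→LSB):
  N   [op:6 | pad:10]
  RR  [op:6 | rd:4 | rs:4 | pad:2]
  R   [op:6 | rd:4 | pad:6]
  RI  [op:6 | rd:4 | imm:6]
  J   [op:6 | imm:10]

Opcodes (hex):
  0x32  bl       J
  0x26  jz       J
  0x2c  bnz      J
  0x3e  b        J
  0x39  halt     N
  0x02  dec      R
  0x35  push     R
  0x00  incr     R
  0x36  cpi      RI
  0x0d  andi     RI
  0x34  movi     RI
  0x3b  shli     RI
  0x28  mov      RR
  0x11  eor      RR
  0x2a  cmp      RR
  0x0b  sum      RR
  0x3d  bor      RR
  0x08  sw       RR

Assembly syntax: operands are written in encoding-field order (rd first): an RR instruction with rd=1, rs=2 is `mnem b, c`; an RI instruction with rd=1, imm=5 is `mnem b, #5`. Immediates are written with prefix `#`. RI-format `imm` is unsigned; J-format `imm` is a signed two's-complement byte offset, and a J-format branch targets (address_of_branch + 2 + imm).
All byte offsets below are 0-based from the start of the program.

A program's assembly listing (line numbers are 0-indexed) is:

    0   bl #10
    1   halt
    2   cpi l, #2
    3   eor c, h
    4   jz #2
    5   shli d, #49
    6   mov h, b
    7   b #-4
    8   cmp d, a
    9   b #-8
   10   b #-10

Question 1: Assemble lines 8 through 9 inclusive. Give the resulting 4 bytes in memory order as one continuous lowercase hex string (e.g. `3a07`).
line 8 (cmp): pack op=0x2a:6|rd=3:4|rs=0:4|pad=0:2 = 0xa8c0; big→ a8 c0
line 9 (b): pack op=0x3e:6|imm=-8:10 = 0xfbf8; big→ fb f8

a8c0fbf8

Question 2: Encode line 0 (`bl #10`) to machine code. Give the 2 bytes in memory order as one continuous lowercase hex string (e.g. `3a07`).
L0: bl op=0x32:6|imm=10:10 ⇒ 0xc80a ⇒ big c8 0a

c80a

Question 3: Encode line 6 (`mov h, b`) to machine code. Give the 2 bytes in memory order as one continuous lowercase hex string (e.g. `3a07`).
L6: mov op=0x28:6|rd=5:4|rs=1:4|pad=0:2 ⇒ 0xa144 ⇒ big a1 44

a144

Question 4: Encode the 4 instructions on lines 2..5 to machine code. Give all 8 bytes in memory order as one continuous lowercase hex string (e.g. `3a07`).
2. cpi fields op=0x36:6|rd=6:4|imm=2:6 → word d982h → d9 82
3. eor fields op=0x11:6|rd=2:4|rs=5:4|pad=0:2 → word 4494h → 44 94
4. jz fields op=0x26:6|imm=2:10 → word 9802h → 98 02
5. shli fields op=0x3b:6|rd=3:4|imm=49:6 → word ecf1h → ec f1

d98244949802ecf1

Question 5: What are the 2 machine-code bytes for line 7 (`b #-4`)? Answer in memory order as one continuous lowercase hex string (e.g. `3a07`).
L7: b op=0x3e:6|imm=-4:10 ⇒ 0xfbfc ⇒ big fb fc

fbfc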